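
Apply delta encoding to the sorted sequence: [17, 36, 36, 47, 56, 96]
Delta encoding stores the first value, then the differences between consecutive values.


First value: 17
Deltas:
  36 - 17 = 19
  36 - 36 = 0
  47 - 36 = 11
  56 - 47 = 9
  96 - 56 = 40


Delta encoded: [17, 19, 0, 11, 9, 40]


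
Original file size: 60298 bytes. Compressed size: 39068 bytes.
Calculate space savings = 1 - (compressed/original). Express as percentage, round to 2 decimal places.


ratio = compressed/original = 39068/60298 = 0.647915
savings = 1 - ratio = 1 - 0.647915 = 0.352085
as a percentage: 0.352085 * 100 = 35.21%

Space savings = 1 - 39068/60298 = 35.21%


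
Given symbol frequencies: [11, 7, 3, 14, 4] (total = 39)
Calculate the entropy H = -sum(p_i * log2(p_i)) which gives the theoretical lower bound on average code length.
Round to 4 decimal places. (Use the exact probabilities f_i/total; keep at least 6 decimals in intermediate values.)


Per-symbol terms -p_i * log2(p_i) with p_i = f_i/39:
  p = 11/39 = 0.282051: log2(p) = -1.825971, -p*log2(p) = 0.515017
  p = 7/39 = 0.179487: log2(p) = -2.478047, -p*log2(p) = 0.444778
  p = 3/39 = 0.076923: log2(p) = -3.700440, -p*log2(p) = 0.284649
  p = 14/39 = 0.358974: log2(p) = -1.478047, -p*log2(p) = 0.530581
  p = 4/39 = 0.102564: log2(p) = -3.285402, -p*log2(p) = 0.336964
H = 0.515017 + 0.444778 + 0.284649 + 0.530581 + 0.336964 = 2.111989

H = 2.112 bits/symbol


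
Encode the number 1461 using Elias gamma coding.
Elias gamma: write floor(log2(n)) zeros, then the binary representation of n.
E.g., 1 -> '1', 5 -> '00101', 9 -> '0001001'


num_bits = floor(log2(1461)) + 1 = 11
leading_zeros = num_bits - 1 = 10
binary(1461) = 10110110101

Elias gamma(1461) = '0000000000' + '10110110101' = 000000000010110110101 (21 bits)


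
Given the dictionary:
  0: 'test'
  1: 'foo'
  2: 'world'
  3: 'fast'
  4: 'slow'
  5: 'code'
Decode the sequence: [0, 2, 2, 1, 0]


Look up each index in the dictionary:
  0 -> 'test'
  2 -> 'world'
  2 -> 'world'
  1 -> 'foo'
  0 -> 'test'

Decoded: "test world world foo test"


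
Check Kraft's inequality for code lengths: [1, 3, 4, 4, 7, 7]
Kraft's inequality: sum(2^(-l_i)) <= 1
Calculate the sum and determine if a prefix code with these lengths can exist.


Sum = 2^(-1) + 2^(-3) + 2^(-4) + 2^(-4) + 2^(-7) + 2^(-7)
    = 0.5 + 0.125 + 0.0625 + 0.0625 + 0.0078125 + 0.0078125
    = 98/128 = 0.765625
Since 0.765625 <= 1, Kraft's inequality IS satisfied.
A prefix code with these lengths CAN exist.

Kraft sum = 0.765625. Satisfied.


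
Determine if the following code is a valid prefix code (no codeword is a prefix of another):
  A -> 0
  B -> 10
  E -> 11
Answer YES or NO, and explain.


Checking each pair (does one codeword prefix another?):
  A='0' vs B='10': no prefix
  A='0' vs E='11': no prefix
  B='10' vs A='0': no prefix
  B='10' vs E='11': no prefix
  E='11' vs A='0': no prefix
  E='11' vs B='10': no prefix
No violation found over all pairs.

YES -- this is a valid prefix code. No codeword is a prefix of any other codeword.


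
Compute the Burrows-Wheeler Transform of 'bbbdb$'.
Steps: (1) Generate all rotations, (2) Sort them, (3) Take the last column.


Rotations (sorted):
  0: $bbbdb -> last char: b
  1: b$bbbd -> last char: d
  2: bbbdb$ -> last char: $
  3: bbdb$b -> last char: b
  4: bdb$bb -> last char: b
  5: db$bbb -> last char: b


BWT = bd$bbb


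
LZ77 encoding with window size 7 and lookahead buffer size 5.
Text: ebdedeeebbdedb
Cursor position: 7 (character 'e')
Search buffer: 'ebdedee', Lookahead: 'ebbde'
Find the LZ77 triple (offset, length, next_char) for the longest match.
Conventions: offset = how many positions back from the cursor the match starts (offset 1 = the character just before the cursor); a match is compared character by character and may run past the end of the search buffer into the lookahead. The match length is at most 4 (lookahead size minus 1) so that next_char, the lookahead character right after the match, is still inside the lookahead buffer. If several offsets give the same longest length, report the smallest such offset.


Try each offset into the search buffer:
  offset=1 (pos 6, char 'e'): match length 1
  offset=2 (pos 5, char 'e'): match length 1
  offset=3 (pos 4, char 'd'): match length 0
  offset=4 (pos 3, char 'e'): match length 1
  offset=5 (pos 2, char 'd'): match length 0
  offset=6 (pos 1, char 'b'): match length 0
  offset=7 (pos 0, char 'e'): match length 2
Longest match has length 2 at offset 7.
next_char = character at position 7 + 2 = 9 -> 'b'

Best match: offset=7, length=2 (matching 'eb' starting at position 0)
LZ77 triple: (7, 2, 'b')


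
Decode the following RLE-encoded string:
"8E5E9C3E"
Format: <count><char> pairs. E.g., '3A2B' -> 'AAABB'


Expanding each <count><char> pair:
  8E -> 'EEEEEEEE'
  5E -> 'EEEEE'
  9C -> 'CCCCCCCCC'
  3E -> 'EEE'

Decoded = EEEEEEEEEEEEECCCCCCCCCEEE


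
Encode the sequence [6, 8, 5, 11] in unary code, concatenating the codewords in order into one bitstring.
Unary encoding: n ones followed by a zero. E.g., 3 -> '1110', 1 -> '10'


Encode each number as n ones followed by a terminating 0:
  6 -> 1111110 (7 bits)
  8 -> 111111110 (9 bits)
  5 -> 111110 (6 bits)
  11 -> 111111111110 (12 bits)
Total length = 7 + 9 + 6 + 12 = 34 bits.

Unary([6, 8, 5, 11]) = 1111110111111110111110111111111110 (34 bits)


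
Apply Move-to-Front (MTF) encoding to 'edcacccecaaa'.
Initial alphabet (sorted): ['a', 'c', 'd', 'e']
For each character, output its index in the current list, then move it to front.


MTF encoding:
'e': index 3 in ['a', 'c', 'd', 'e'] -> ['e', 'a', 'c', 'd']
'd': index 3 in ['e', 'a', 'c', 'd'] -> ['d', 'e', 'a', 'c']
'c': index 3 in ['d', 'e', 'a', 'c'] -> ['c', 'd', 'e', 'a']
'a': index 3 in ['c', 'd', 'e', 'a'] -> ['a', 'c', 'd', 'e']
'c': index 1 in ['a', 'c', 'd', 'e'] -> ['c', 'a', 'd', 'e']
'c': index 0 in ['c', 'a', 'd', 'e'] -> ['c', 'a', 'd', 'e']
'c': index 0 in ['c', 'a', 'd', 'e'] -> ['c', 'a', 'd', 'e']
'e': index 3 in ['c', 'a', 'd', 'e'] -> ['e', 'c', 'a', 'd']
'c': index 1 in ['e', 'c', 'a', 'd'] -> ['c', 'e', 'a', 'd']
'a': index 2 in ['c', 'e', 'a', 'd'] -> ['a', 'c', 'e', 'd']
'a': index 0 in ['a', 'c', 'e', 'd'] -> ['a', 'c', 'e', 'd']
'a': index 0 in ['a', 'c', 'e', 'd'] -> ['a', 'c', 'e', 'd']


Output: [3, 3, 3, 3, 1, 0, 0, 3, 1, 2, 0, 0]


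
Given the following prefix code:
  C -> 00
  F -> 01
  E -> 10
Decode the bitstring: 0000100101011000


Decoding step by step:
Bits 00 -> C
Bits 00 -> C
Bits 10 -> E
Bits 01 -> F
Bits 01 -> F
Bits 01 -> F
Bits 10 -> E
Bits 00 -> C


Decoded message: CCEFFFEC


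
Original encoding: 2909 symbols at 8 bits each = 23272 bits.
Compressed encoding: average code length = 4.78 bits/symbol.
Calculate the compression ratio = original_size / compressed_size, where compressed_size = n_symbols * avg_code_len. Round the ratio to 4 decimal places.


original_size = n_symbols * orig_bits = 2909 * 8 = 23272 bits
compressed_size = n_symbols * avg_code_len = 2909 * 4.78 = 13905.02 bits
ratio = original_size / compressed_size = 23272 / 13905.02 = 1.6736

Compression ratio = 1.6736


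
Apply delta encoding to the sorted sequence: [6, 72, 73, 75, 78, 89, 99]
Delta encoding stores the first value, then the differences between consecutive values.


First value: 6
Deltas:
  72 - 6 = 66
  73 - 72 = 1
  75 - 73 = 2
  78 - 75 = 3
  89 - 78 = 11
  99 - 89 = 10


Delta encoded: [6, 66, 1, 2, 3, 11, 10]


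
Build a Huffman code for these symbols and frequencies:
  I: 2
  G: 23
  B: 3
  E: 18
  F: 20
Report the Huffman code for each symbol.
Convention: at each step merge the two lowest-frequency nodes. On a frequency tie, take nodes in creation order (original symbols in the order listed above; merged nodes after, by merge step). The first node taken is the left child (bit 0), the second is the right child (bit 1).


Huffman tree construction:
Step 1: Merge I(2) + B(3) = 5
Step 2: Merge (I+B)(5) + E(18) = 23
Step 3: Merge F(20) + G(23) = 43
Step 4: Merge ((I+B)+E)(23) + (F+G)(43) = 66
Read each symbol's code off the tree from the root (left child = 0, right child = 1).

Codes:
  I: 000 (length 3)
  G: 11 (length 2)
  B: 001 (length 3)
  E: 01 (length 2)
  F: 10 (length 2)
Average code length: 137/66 = 2.0758 bits/symbol


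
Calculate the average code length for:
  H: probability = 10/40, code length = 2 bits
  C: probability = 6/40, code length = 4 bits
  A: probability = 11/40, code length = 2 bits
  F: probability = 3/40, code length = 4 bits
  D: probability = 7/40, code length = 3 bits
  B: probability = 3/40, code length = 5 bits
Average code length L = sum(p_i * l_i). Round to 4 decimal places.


Weighted contributions p_i * l_i:
  H: (10/40) * 2 = 20/40
  C: (6/40) * 4 = 24/40
  A: (11/40) * 2 = 22/40
  F: (3/40) * 4 = 12/40
  D: (7/40) * 3 = 21/40
  B: (3/40) * 5 = 15/40
Sum = (20 + 24 + 22 + 12 + 21 + 15)/40 = 114/40

L = 114/40 = 2.8500 bits/symbol


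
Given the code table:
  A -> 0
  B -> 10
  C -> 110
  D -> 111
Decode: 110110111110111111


Decoding:
110 -> C
110 -> C
111 -> D
110 -> C
111 -> D
111 -> D


Result: CCDCDD


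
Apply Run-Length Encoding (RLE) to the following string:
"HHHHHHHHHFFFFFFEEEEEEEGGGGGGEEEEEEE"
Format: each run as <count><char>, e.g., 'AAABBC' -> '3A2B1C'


Scanning runs left to right:
  i=0: run of 'H' x 9 -> '9H'
  i=9: run of 'F' x 6 -> '6F'
  i=15: run of 'E' x 7 -> '7E'
  i=22: run of 'G' x 6 -> '6G'
  i=28: run of 'E' x 7 -> '7E'

RLE = 9H6F7E6G7E


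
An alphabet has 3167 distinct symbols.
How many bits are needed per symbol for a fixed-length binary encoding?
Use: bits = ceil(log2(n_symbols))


log2(3167) = 11.6289
Bracket: 2^11 = 2048 < 3167 <= 2^12 = 4096
So ceil(log2(3167)) = 12

bits = ceil(log2(3167)) = ceil(11.6289) = 12 bits


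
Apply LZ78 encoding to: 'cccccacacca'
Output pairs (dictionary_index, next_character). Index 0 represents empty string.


LZ78 encoding steps:
Dictionary: {0: ''}
Step 1: w='' (idx 0), next='c' -> output (0, 'c'), add 'c' as idx 1
Step 2: w='c' (idx 1), next='c' -> output (1, 'c'), add 'cc' as idx 2
Step 3: w='cc' (idx 2), next='a' -> output (2, 'a'), add 'cca' as idx 3
Step 4: w='c' (idx 1), next='a' -> output (1, 'a'), add 'ca' as idx 4
Step 5: w='cca' (idx 3), end of input -> output (3, '')


Encoded: [(0, 'c'), (1, 'c'), (2, 'a'), (1, 'a'), (3, '')]


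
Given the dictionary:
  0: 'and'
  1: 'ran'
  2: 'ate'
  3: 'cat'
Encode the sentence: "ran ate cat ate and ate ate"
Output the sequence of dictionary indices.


Look up each word in the dictionary:
  'ran' -> 1
  'ate' -> 2
  'cat' -> 3
  'ate' -> 2
  'and' -> 0
  'ate' -> 2
  'ate' -> 2

Encoded: [1, 2, 3, 2, 0, 2, 2]


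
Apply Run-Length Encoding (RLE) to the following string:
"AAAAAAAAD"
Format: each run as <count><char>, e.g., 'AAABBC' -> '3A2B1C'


Scanning runs left to right:
  i=0: run of 'A' x 8 -> '8A'
  i=8: run of 'D' x 1 -> '1D'

RLE = 8A1D


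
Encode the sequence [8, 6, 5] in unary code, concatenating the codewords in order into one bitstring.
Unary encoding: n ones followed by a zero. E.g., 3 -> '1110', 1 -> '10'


Encode each number as n ones followed by a terminating 0:
  8 -> 111111110 (9 bits)
  6 -> 1111110 (7 bits)
  5 -> 111110 (6 bits)
Total length = 9 + 7 + 6 = 22 bits.

Unary([8, 6, 5]) = 1111111101111110111110 (22 bits)


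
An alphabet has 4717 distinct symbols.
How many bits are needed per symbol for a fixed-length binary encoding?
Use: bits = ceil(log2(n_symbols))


log2(4717) = 12.2037
Bracket: 2^12 = 4096 < 4717 <= 2^13 = 8192
So ceil(log2(4717)) = 13

bits = ceil(log2(4717)) = ceil(12.2037) = 13 bits


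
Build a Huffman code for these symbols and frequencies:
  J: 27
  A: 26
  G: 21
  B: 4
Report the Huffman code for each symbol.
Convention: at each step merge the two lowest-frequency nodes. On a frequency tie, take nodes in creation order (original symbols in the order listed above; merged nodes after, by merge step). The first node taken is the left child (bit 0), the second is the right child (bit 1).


Huffman tree construction:
Step 1: Merge B(4) + G(21) = 25
Step 2: Merge (B+G)(25) + A(26) = 51
Step 3: Merge J(27) + ((B+G)+A)(51) = 78
Read each symbol's code off the tree from the root (left child = 0, right child = 1).

Codes:
  J: 0 (length 1)
  A: 11 (length 2)
  G: 101 (length 3)
  B: 100 (length 3)
Average code length: 154/78 = 1.9744 bits/symbol


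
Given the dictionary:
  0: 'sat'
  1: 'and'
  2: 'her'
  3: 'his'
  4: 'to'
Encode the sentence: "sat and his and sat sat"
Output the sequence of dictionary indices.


Look up each word in the dictionary:
  'sat' -> 0
  'and' -> 1
  'his' -> 3
  'and' -> 1
  'sat' -> 0
  'sat' -> 0

Encoded: [0, 1, 3, 1, 0, 0]


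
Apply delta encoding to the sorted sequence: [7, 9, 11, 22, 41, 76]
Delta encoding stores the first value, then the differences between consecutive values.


First value: 7
Deltas:
  9 - 7 = 2
  11 - 9 = 2
  22 - 11 = 11
  41 - 22 = 19
  76 - 41 = 35


Delta encoded: [7, 2, 2, 11, 19, 35]


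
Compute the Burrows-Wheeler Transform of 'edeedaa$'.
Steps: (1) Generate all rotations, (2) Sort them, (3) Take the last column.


Rotations (sorted):
  0: $edeedaa -> last char: a
  1: a$edeeda -> last char: a
  2: aa$edeed -> last char: d
  3: daa$edee -> last char: e
  4: deedaa$e -> last char: e
  5: edaa$ede -> last char: e
  6: edeedaa$ -> last char: $
  7: eedaa$ed -> last char: d


BWT = aadeee$d


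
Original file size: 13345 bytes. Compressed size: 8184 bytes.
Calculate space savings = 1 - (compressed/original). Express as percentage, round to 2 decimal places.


ratio = compressed/original = 8184/13345 = 0.613263
savings = 1 - ratio = 1 - 0.613263 = 0.386737
as a percentage: 0.386737 * 100 = 38.67%

Space savings = 1 - 8184/13345 = 38.67%


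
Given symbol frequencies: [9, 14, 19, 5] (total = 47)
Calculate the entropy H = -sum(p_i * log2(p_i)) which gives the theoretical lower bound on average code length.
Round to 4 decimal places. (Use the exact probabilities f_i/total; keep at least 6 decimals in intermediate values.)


Per-symbol terms -p_i * log2(p_i) with p_i = f_i/47:
  p = 9/47 = 0.191489: log2(p) = -2.384664, -p*log2(p) = 0.456638
  p = 14/47 = 0.297872: log2(p) = -1.747234, -p*log2(p) = 0.520453
  p = 19/47 = 0.404255: log2(p) = -1.306661, -p*log2(p) = 0.528225
  p = 5/47 = 0.106383: log2(p) = -3.232661, -p*log2(p) = 0.343900
H = 0.456638 + 0.520453 + 0.528225 + 0.343900 = 1.849216

H = 1.8492 bits/symbol


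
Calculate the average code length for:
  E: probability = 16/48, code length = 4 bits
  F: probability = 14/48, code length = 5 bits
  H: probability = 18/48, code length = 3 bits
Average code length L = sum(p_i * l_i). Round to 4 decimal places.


Weighted contributions p_i * l_i:
  E: (16/48) * 4 = 64/48
  F: (14/48) * 5 = 70/48
  H: (18/48) * 3 = 54/48
Sum = (64 + 70 + 54)/48 = 188/48

L = 188/48 = 3.9167 bits/symbol


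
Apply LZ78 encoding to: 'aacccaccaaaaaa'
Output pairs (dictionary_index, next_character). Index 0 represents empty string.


LZ78 encoding steps:
Dictionary: {0: ''}
Step 1: w='' (idx 0), next='a' -> output (0, 'a'), add 'a' as idx 1
Step 2: w='a' (idx 1), next='c' -> output (1, 'c'), add 'ac' as idx 2
Step 3: w='' (idx 0), next='c' -> output (0, 'c'), add 'c' as idx 3
Step 4: w='c' (idx 3), next='a' -> output (3, 'a'), add 'ca' as idx 4
Step 5: w='c' (idx 3), next='c' -> output (3, 'c'), add 'cc' as idx 5
Step 6: w='a' (idx 1), next='a' -> output (1, 'a'), add 'aa' as idx 6
Step 7: w='aa' (idx 6), next='a' -> output (6, 'a'), add 'aaa' as idx 7
Step 8: w='a' (idx 1), end of input -> output (1, '')


Encoded: [(0, 'a'), (1, 'c'), (0, 'c'), (3, 'a'), (3, 'c'), (1, 'a'), (6, 'a'), (1, '')]


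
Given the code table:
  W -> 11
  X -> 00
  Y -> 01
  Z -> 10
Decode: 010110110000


Decoding:
01 -> Y
01 -> Y
10 -> Z
11 -> W
00 -> X
00 -> X


Result: YYZWXX


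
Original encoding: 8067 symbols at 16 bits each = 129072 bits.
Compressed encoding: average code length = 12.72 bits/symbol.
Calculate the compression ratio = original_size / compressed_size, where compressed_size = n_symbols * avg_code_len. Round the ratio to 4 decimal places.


original_size = n_symbols * orig_bits = 8067 * 16 = 129072 bits
compressed_size = n_symbols * avg_code_len = 8067 * 12.72 = 102612.24 bits
ratio = original_size / compressed_size = 129072 / 102612.24 = 1.2579

Compression ratio = 1.2579


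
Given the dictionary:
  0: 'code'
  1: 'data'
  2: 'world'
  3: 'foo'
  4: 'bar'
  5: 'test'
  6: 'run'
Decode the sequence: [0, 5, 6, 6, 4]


Look up each index in the dictionary:
  0 -> 'code'
  5 -> 'test'
  6 -> 'run'
  6 -> 'run'
  4 -> 'bar'

Decoded: "code test run run bar"


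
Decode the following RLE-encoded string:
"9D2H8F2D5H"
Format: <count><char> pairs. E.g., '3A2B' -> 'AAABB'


Expanding each <count><char> pair:
  9D -> 'DDDDDDDDD'
  2H -> 'HH'
  8F -> 'FFFFFFFF'
  2D -> 'DD'
  5H -> 'HHHHH'

Decoded = DDDDDDDDDHHFFFFFFFFDDHHHHH


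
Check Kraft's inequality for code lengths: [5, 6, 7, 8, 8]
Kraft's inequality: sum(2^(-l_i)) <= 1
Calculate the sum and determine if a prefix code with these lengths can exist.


Sum = 2^(-5) + 2^(-6) + 2^(-7) + 2^(-8) + 2^(-8)
    = 0.03125 + 0.015625 + 0.0078125 + 0.00390625 + 0.00390625
    = 16/256 = 0.0625
Since 0.0625 <= 1, Kraft's inequality IS satisfied.
A prefix code with these lengths CAN exist.

Kraft sum = 0.0625. Satisfied.


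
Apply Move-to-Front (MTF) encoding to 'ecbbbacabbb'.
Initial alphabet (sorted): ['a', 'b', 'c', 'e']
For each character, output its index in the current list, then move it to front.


MTF encoding:
'e': index 3 in ['a', 'b', 'c', 'e'] -> ['e', 'a', 'b', 'c']
'c': index 3 in ['e', 'a', 'b', 'c'] -> ['c', 'e', 'a', 'b']
'b': index 3 in ['c', 'e', 'a', 'b'] -> ['b', 'c', 'e', 'a']
'b': index 0 in ['b', 'c', 'e', 'a'] -> ['b', 'c', 'e', 'a']
'b': index 0 in ['b', 'c', 'e', 'a'] -> ['b', 'c', 'e', 'a']
'a': index 3 in ['b', 'c', 'e', 'a'] -> ['a', 'b', 'c', 'e']
'c': index 2 in ['a', 'b', 'c', 'e'] -> ['c', 'a', 'b', 'e']
'a': index 1 in ['c', 'a', 'b', 'e'] -> ['a', 'c', 'b', 'e']
'b': index 2 in ['a', 'c', 'b', 'e'] -> ['b', 'a', 'c', 'e']
'b': index 0 in ['b', 'a', 'c', 'e'] -> ['b', 'a', 'c', 'e']
'b': index 0 in ['b', 'a', 'c', 'e'] -> ['b', 'a', 'c', 'e']


Output: [3, 3, 3, 0, 0, 3, 2, 1, 2, 0, 0]


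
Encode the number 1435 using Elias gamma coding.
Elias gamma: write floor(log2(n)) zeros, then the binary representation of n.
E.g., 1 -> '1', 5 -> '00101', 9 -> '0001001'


num_bits = floor(log2(1435)) + 1 = 11
leading_zeros = num_bits - 1 = 10
binary(1435) = 10110011011

Elias gamma(1435) = '0000000000' + '10110011011' = 000000000010110011011 (21 bits)


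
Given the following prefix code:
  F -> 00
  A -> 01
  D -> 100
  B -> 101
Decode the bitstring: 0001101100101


Decoding step by step:
Bits 00 -> F
Bits 01 -> A
Bits 101 -> B
Bits 100 -> D
Bits 101 -> B


Decoded message: FABDB


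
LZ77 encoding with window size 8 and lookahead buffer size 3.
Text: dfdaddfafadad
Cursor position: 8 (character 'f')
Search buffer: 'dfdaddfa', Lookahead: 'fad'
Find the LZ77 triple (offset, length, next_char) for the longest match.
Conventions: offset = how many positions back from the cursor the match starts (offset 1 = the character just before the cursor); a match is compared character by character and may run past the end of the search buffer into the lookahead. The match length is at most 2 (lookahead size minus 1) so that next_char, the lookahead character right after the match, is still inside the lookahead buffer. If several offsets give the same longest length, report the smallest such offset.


Try each offset into the search buffer:
  offset=1 (pos 7, char 'a'): match length 0
  offset=2 (pos 6, char 'f'): match length 2
  offset=3 (pos 5, char 'd'): match length 0
  offset=4 (pos 4, char 'd'): match length 0
  offset=5 (pos 3, char 'a'): match length 0
  offset=6 (pos 2, char 'd'): match length 0
  offset=7 (pos 1, char 'f'): match length 1
  offset=8 (pos 0, char 'd'): match length 0
Longest match has length 2 at offset 2.
next_char = character at position 8 + 2 = 10 -> 'd'

Best match: offset=2, length=2 (matching 'fa' starting at position 6)
LZ77 triple: (2, 2, 'd')


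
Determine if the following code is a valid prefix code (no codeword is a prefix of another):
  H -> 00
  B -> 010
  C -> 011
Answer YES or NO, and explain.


Checking each pair (does one codeword prefix another?):
  H='00' vs B='010': no prefix
  H='00' vs C='011': no prefix
  B='010' vs H='00': no prefix
  B='010' vs C='011': no prefix
  C='011' vs H='00': no prefix
  C='011' vs B='010': no prefix
No violation found over all pairs.

YES -- this is a valid prefix code. No codeword is a prefix of any other codeword.


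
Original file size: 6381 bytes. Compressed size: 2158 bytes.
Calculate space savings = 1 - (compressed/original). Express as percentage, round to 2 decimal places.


ratio = compressed/original = 2158/6381 = 0.338192
savings = 1 - ratio = 1 - 0.338192 = 0.661808
as a percentage: 0.661808 * 100 = 66.18%

Space savings = 1 - 2158/6381 = 66.18%


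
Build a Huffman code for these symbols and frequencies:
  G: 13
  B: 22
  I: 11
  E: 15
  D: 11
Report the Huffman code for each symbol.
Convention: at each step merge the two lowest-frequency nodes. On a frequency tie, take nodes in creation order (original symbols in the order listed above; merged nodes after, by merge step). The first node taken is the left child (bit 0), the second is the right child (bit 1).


Huffman tree construction:
Step 1: Merge I(11) + D(11) = 22
Step 2: Merge G(13) + E(15) = 28
Step 3: Merge B(22) + (I+D)(22) = 44
Step 4: Merge (G+E)(28) + (B+(I+D))(44) = 72
Read each symbol's code off the tree from the root (left child = 0, right child = 1).

Codes:
  G: 00 (length 2)
  B: 10 (length 2)
  I: 110 (length 3)
  E: 01 (length 2)
  D: 111 (length 3)
Average code length: 166/72 = 2.3056 bits/symbol


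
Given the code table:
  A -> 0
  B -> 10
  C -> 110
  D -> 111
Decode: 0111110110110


Decoding:
0 -> A
111 -> D
110 -> C
110 -> C
110 -> C


Result: ADCCC


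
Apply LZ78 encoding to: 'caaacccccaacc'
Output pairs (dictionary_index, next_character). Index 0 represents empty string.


LZ78 encoding steps:
Dictionary: {0: ''}
Step 1: w='' (idx 0), next='c' -> output (0, 'c'), add 'c' as idx 1
Step 2: w='' (idx 0), next='a' -> output (0, 'a'), add 'a' as idx 2
Step 3: w='a' (idx 2), next='a' -> output (2, 'a'), add 'aa' as idx 3
Step 4: w='c' (idx 1), next='c' -> output (1, 'c'), add 'cc' as idx 4
Step 5: w='cc' (idx 4), next='c' -> output (4, 'c'), add 'ccc' as idx 5
Step 6: w='aa' (idx 3), next='c' -> output (3, 'c'), add 'aac' as idx 6
Step 7: w='c' (idx 1), end of input -> output (1, '')


Encoded: [(0, 'c'), (0, 'a'), (2, 'a'), (1, 'c'), (4, 'c'), (3, 'c'), (1, '')]


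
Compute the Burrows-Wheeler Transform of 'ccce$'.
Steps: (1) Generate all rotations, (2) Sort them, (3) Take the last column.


Rotations (sorted):
  0: $ccce -> last char: e
  1: ccce$ -> last char: $
  2: cce$c -> last char: c
  3: ce$cc -> last char: c
  4: e$ccc -> last char: c


BWT = e$ccc


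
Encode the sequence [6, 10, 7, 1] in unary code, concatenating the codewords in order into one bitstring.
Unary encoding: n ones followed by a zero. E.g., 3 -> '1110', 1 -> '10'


Encode each number as n ones followed by a terminating 0:
  6 -> 1111110 (7 bits)
  10 -> 11111111110 (11 bits)
  7 -> 11111110 (8 bits)
  1 -> 10 (2 bits)
Total length = 7 + 11 + 8 + 2 = 28 bits.

Unary([6, 10, 7, 1]) = 1111110111111111101111111010 (28 bits)


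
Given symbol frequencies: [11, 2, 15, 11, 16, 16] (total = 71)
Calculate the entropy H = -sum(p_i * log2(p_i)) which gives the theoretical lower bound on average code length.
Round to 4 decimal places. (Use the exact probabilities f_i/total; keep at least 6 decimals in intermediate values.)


Per-symbol terms -p_i * log2(p_i) with p_i = f_i/71:
  p = 11/71 = 0.154930: log2(p) = -2.690316, -p*log2(p) = 0.416809
  p = 2/71 = 0.028169: log2(p) = -5.149747, -p*log2(p) = 0.145063
  p = 15/71 = 0.211268: log2(p) = -2.242857, -p*log2(p) = 0.473843
  p = 11/71 = 0.154930: log2(p) = -2.690316, -p*log2(p) = 0.416809
  p = 16/71 = 0.225352: log2(p) = -2.149747, -p*log2(p) = 0.484450
  p = 16/71 = 0.225352: log2(p) = -2.149747, -p*log2(p) = 0.484450
H = 0.416809 + 0.145063 + 0.473843 + 0.416809 + 0.484450 + 0.484450 = 2.421424

H = 2.4214 bits/symbol


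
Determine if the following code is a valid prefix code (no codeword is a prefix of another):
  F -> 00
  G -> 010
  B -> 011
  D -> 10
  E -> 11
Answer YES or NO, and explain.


Checking each pair (does one codeword prefix another?):
  F='00' vs G='010': no prefix
  F='00' vs B='011': no prefix
  F='00' vs D='10': no prefix
  F='00' vs E='11': no prefix
  G='010' vs F='00': no prefix
  G='010' vs B='011': no prefix
  G='010' vs D='10': no prefix
  G='010' vs E='11': no prefix
  B='011' vs F='00': no prefix
  B='011' vs G='010': no prefix
  B='011' vs D='10': no prefix
  B='011' vs E='11': no prefix
  D='10' vs F='00': no prefix
  D='10' vs G='010': no prefix
  D='10' vs B='011': no prefix
  D='10' vs E='11': no prefix
  E='11' vs F='00': no prefix
  E='11' vs G='010': no prefix
  E='11' vs B='011': no prefix
  E='11' vs D='10': no prefix
No violation found over all pairs.

YES -- this is a valid prefix code. No codeword is a prefix of any other codeword.


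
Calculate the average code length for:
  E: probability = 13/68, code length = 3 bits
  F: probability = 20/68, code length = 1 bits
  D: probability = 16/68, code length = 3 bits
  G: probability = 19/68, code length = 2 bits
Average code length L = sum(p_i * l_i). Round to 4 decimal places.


Weighted contributions p_i * l_i:
  E: (13/68) * 3 = 39/68
  F: (20/68) * 1 = 20/68
  D: (16/68) * 3 = 48/68
  G: (19/68) * 2 = 38/68
Sum = (39 + 20 + 48 + 38)/68 = 145/68

L = 145/68 = 2.1324 bits/symbol


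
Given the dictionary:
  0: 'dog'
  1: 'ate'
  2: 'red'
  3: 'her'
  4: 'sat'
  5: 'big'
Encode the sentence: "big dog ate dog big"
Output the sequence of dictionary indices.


Look up each word in the dictionary:
  'big' -> 5
  'dog' -> 0
  'ate' -> 1
  'dog' -> 0
  'big' -> 5

Encoded: [5, 0, 1, 0, 5]


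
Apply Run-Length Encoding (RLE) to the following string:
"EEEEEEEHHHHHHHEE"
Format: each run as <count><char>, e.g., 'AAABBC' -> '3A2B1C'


Scanning runs left to right:
  i=0: run of 'E' x 7 -> '7E'
  i=7: run of 'H' x 7 -> '7H'
  i=14: run of 'E' x 2 -> '2E'

RLE = 7E7H2E


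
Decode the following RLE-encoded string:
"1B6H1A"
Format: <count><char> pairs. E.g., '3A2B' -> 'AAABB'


Expanding each <count><char> pair:
  1B -> 'B'
  6H -> 'HHHHHH'
  1A -> 'A'

Decoded = BHHHHHHA


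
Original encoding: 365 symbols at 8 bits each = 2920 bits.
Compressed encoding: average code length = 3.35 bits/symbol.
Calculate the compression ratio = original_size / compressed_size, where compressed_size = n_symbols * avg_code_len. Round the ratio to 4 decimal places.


original_size = n_symbols * orig_bits = 365 * 8 = 2920 bits
compressed_size = n_symbols * avg_code_len = 365 * 3.35 = 1222.75 bits
ratio = original_size / compressed_size = 2920 / 1222.75 = 2.3881

Compression ratio = 2.3881


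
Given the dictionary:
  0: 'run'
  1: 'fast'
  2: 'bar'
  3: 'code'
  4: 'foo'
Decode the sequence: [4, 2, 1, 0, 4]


Look up each index in the dictionary:
  4 -> 'foo'
  2 -> 'bar'
  1 -> 'fast'
  0 -> 'run'
  4 -> 'foo'

Decoded: "foo bar fast run foo"


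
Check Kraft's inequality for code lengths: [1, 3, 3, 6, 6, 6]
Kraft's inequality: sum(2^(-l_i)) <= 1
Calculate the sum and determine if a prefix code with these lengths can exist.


Sum = 2^(-1) + 2^(-3) + 2^(-3) + 2^(-6) + 2^(-6) + 2^(-6)
    = 0.5 + 0.125 + 0.125 + 0.015625 + 0.015625 + 0.015625
    = 51/64 = 0.796875
Since 0.796875 <= 1, Kraft's inequality IS satisfied.
A prefix code with these lengths CAN exist.

Kraft sum = 0.796875. Satisfied.


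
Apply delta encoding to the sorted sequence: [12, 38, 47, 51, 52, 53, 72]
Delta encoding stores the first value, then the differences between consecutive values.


First value: 12
Deltas:
  38 - 12 = 26
  47 - 38 = 9
  51 - 47 = 4
  52 - 51 = 1
  53 - 52 = 1
  72 - 53 = 19


Delta encoded: [12, 26, 9, 4, 1, 1, 19]


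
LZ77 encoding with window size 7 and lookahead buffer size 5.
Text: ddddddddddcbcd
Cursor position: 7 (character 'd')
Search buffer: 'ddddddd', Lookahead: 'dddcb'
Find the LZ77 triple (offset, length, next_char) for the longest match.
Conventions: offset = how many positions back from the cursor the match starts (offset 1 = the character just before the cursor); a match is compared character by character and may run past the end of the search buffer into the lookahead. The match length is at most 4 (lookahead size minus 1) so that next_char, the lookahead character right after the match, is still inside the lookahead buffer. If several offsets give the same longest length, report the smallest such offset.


Try each offset into the search buffer:
  offset=1 (pos 6, char 'd'): match length 3
  offset=2 (pos 5, char 'd'): match length 3
  offset=3 (pos 4, char 'd'): match length 3
  offset=4 (pos 3, char 'd'): match length 3
  offset=5 (pos 2, char 'd'): match length 3
  offset=6 (pos 1, char 'd'): match length 3
  offset=7 (pos 0, char 'd'): match length 3
Longest match has length 3, found at offsets 1, 2, 3, 4, 5, 6, 7; take the smallest, offset 1.
next_char = character at position 7 + 3 = 10 -> 'c'

Best match: offset=1, length=3 (matching 'ddd' starting at position 6)
LZ77 triple: (1, 3, 'c')


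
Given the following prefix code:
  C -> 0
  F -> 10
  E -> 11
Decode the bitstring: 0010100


Decoding step by step:
Bits 0 -> C
Bits 0 -> C
Bits 10 -> F
Bits 10 -> F
Bits 0 -> C


Decoded message: CCFFC


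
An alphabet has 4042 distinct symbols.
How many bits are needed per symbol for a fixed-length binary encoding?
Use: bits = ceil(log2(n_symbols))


log2(4042) = 11.9809
Bracket: 2^11 = 2048 < 4042 <= 2^12 = 4096
So ceil(log2(4042)) = 12

bits = ceil(log2(4042)) = ceil(11.9809) = 12 bits


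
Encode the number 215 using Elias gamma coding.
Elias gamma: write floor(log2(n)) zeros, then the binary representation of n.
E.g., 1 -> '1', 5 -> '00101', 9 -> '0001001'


num_bits = floor(log2(215)) + 1 = 8
leading_zeros = num_bits - 1 = 7
binary(215) = 11010111

Elias gamma(215) = '0000000' + '11010111' = 000000011010111 (15 bits)


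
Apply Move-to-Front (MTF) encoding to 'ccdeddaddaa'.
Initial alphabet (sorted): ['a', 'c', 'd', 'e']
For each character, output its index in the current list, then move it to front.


MTF encoding:
'c': index 1 in ['a', 'c', 'd', 'e'] -> ['c', 'a', 'd', 'e']
'c': index 0 in ['c', 'a', 'd', 'e'] -> ['c', 'a', 'd', 'e']
'd': index 2 in ['c', 'a', 'd', 'e'] -> ['d', 'c', 'a', 'e']
'e': index 3 in ['d', 'c', 'a', 'e'] -> ['e', 'd', 'c', 'a']
'd': index 1 in ['e', 'd', 'c', 'a'] -> ['d', 'e', 'c', 'a']
'd': index 0 in ['d', 'e', 'c', 'a'] -> ['d', 'e', 'c', 'a']
'a': index 3 in ['d', 'e', 'c', 'a'] -> ['a', 'd', 'e', 'c']
'd': index 1 in ['a', 'd', 'e', 'c'] -> ['d', 'a', 'e', 'c']
'd': index 0 in ['d', 'a', 'e', 'c'] -> ['d', 'a', 'e', 'c']
'a': index 1 in ['d', 'a', 'e', 'c'] -> ['a', 'd', 'e', 'c']
'a': index 0 in ['a', 'd', 'e', 'c'] -> ['a', 'd', 'e', 'c']


Output: [1, 0, 2, 3, 1, 0, 3, 1, 0, 1, 0]


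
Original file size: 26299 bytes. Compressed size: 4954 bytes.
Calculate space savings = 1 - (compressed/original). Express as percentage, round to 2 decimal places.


ratio = compressed/original = 4954/26299 = 0.188372
savings = 1 - ratio = 1 - 0.188372 = 0.811628
as a percentage: 0.811628 * 100 = 81.16%

Space savings = 1 - 4954/26299 = 81.16%


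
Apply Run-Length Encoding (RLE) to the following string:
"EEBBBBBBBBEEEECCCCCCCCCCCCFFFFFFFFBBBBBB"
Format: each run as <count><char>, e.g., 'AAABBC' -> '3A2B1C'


Scanning runs left to right:
  i=0: run of 'E' x 2 -> '2E'
  i=2: run of 'B' x 8 -> '8B'
  i=10: run of 'E' x 4 -> '4E'
  i=14: run of 'C' x 12 -> '12C'
  i=26: run of 'F' x 8 -> '8F'
  i=34: run of 'B' x 6 -> '6B'

RLE = 2E8B4E12C8F6B


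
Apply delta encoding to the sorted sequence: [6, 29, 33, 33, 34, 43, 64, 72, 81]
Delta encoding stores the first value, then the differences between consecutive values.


First value: 6
Deltas:
  29 - 6 = 23
  33 - 29 = 4
  33 - 33 = 0
  34 - 33 = 1
  43 - 34 = 9
  64 - 43 = 21
  72 - 64 = 8
  81 - 72 = 9


Delta encoded: [6, 23, 4, 0, 1, 9, 21, 8, 9]


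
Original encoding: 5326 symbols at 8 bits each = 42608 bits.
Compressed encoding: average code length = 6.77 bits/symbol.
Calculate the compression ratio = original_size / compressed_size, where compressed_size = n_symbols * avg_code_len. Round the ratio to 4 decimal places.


original_size = n_symbols * orig_bits = 5326 * 8 = 42608 bits
compressed_size = n_symbols * avg_code_len = 5326 * 6.77 = 36057.02 bits
ratio = original_size / compressed_size = 42608 / 36057.02 = 1.1817

Compression ratio = 1.1817


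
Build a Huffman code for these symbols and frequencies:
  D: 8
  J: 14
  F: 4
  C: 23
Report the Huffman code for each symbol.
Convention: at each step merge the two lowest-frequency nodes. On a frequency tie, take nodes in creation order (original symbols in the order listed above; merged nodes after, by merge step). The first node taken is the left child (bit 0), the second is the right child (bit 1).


Huffman tree construction:
Step 1: Merge F(4) + D(8) = 12
Step 2: Merge (F+D)(12) + J(14) = 26
Step 3: Merge C(23) + ((F+D)+J)(26) = 49
Read each symbol's code off the tree from the root (left child = 0, right child = 1).

Codes:
  D: 101 (length 3)
  J: 11 (length 2)
  F: 100 (length 3)
  C: 0 (length 1)
Average code length: 87/49 = 1.7755 bits/symbol


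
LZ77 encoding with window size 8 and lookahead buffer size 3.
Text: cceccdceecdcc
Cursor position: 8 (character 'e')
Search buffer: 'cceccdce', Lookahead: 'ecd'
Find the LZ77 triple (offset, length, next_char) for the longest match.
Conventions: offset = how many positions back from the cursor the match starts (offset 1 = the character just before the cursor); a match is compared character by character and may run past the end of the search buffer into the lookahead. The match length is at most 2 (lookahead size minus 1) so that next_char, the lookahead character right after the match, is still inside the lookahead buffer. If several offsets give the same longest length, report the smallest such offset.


Try each offset into the search buffer:
  offset=1 (pos 7, char 'e'): match length 1
  offset=2 (pos 6, char 'c'): match length 0
  offset=3 (pos 5, char 'd'): match length 0
  offset=4 (pos 4, char 'c'): match length 0
  offset=5 (pos 3, char 'c'): match length 0
  offset=6 (pos 2, char 'e'): match length 2
  offset=7 (pos 1, char 'c'): match length 0
  offset=8 (pos 0, char 'c'): match length 0
Longest match has length 2 at offset 6.
next_char = character at position 8 + 2 = 10 -> 'd'

Best match: offset=6, length=2 (matching 'ec' starting at position 2)
LZ77 triple: (6, 2, 'd')


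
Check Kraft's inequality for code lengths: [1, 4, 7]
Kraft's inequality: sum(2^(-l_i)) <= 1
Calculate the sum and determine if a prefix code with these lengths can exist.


Sum = 2^(-1) + 2^(-4) + 2^(-7)
    = 0.5 + 0.0625 + 0.0078125
    = 73/128 = 0.5703125
Since 0.5703125 <= 1, Kraft's inequality IS satisfied.
A prefix code with these lengths CAN exist.

Kraft sum = 0.5703125. Satisfied.


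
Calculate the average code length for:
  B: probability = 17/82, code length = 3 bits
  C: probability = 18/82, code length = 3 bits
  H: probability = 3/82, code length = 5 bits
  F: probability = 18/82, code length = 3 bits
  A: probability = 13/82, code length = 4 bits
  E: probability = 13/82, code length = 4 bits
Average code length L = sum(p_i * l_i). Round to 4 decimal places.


Weighted contributions p_i * l_i:
  B: (17/82) * 3 = 51/82
  C: (18/82) * 3 = 54/82
  H: (3/82) * 5 = 15/82
  F: (18/82) * 3 = 54/82
  A: (13/82) * 4 = 52/82
  E: (13/82) * 4 = 52/82
Sum = (51 + 54 + 15 + 54 + 52 + 52)/82 = 278/82

L = 278/82 = 3.3902 bits/symbol


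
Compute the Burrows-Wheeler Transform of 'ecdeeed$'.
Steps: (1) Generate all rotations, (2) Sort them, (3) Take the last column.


Rotations (sorted):
  0: $ecdeeed -> last char: d
  1: cdeeed$e -> last char: e
  2: d$ecdeee -> last char: e
  3: deeed$ec -> last char: c
  4: ecdeeed$ -> last char: $
  5: ed$ecdee -> last char: e
  6: eed$ecde -> last char: e
  7: eeed$ecd -> last char: d


BWT = deec$eed


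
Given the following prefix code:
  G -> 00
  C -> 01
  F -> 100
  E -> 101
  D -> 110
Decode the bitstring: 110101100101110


Decoding step by step:
Bits 110 -> D
Bits 101 -> E
Bits 100 -> F
Bits 101 -> E
Bits 110 -> D


Decoded message: DEFED


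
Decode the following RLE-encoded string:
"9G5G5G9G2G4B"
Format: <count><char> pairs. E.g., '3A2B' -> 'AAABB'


Expanding each <count><char> pair:
  9G -> 'GGGGGGGGG'
  5G -> 'GGGGG'
  5G -> 'GGGGG'
  9G -> 'GGGGGGGGG'
  2G -> 'GG'
  4B -> 'BBBB'

Decoded = GGGGGGGGGGGGGGGGGGGGGGGGGGGGGGBBBB


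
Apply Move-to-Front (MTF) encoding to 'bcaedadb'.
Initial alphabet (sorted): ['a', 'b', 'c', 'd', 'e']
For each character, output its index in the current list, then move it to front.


MTF encoding:
'b': index 1 in ['a', 'b', 'c', 'd', 'e'] -> ['b', 'a', 'c', 'd', 'e']
'c': index 2 in ['b', 'a', 'c', 'd', 'e'] -> ['c', 'b', 'a', 'd', 'e']
'a': index 2 in ['c', 'b', 'a', 'd', 'e'] -> ['a', 'c', 'b', 'd', 'e']
'e': index 4 in ['a', 'c', 'b', 'd', 'e'] -> ['e', 'a', 'c', 'b', 'd']
'd': index 4 in ['e', 'a', 'c', 'b', 'd'] -> ['d', 'e', 'a', 'c', 'b']
'a': index 2 in ['d', 'e', 'a', 'c', 'b'] -> ['a', 'd', 'e', 'c', 'b']
'd': index 1 in ['a', 'd', 'e', 'c', 'b'] -> ['d', 'a', 'e', 'c', 'b']
'b': index 4 in ['d', 'a', 'e', 'c', 'b'] -> ['b', 'd', 'a', 'e', 'c']


Output: [1, 2, 2, 4, 4, 2, 1, 4]


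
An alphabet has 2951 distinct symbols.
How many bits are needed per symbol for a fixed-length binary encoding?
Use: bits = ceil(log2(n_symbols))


log2(2951) = 11.527
Bracket: 2^11 = 2048 < 2951 <= 2^12 = 4096
So ceil(log2(2951)) = 12

bits = ceil(log2(2951)) = ceil(11.527) = 12 bits


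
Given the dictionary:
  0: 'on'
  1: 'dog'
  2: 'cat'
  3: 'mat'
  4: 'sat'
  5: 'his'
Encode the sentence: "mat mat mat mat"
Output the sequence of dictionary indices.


Look up each word in the dictionary:
  'mat' -> 3
  'mat' -> 3
  'mat' -> 3
  'mat' -> 3

Encoded: [3, 3, 3, 3]


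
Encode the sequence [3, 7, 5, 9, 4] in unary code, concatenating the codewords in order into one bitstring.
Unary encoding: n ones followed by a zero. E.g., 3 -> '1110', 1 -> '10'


Encode each number as n ones followed by a terminating 0:
  3 -> 1110 (4 bits)
  7 -> 11111110 (8 bits)
  5 -> 111110 (6 bits)
  9 -> 1111111110 (10 bits)
  4 -> 11110 (5 bits)
Total length = 4 + 8 + 6 + 10 + 5 = 33 bits.

Unary([3, 7, 5, 9, 4]) = 111011111110111110111111111011110 (33 bits)


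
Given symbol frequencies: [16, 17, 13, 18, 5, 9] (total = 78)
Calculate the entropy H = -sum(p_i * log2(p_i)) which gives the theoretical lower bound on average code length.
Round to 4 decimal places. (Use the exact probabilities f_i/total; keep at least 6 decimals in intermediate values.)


Per-symbol terms -p_i * log2(p_i) with p_i = f_i/78:
  p = 16/78 = 0.205128: log2(p) = -2.285402, -p*log2(p) = 0.468800
  p = 17/78 = 0.217949: log2(p) = -2.197939, -p*log2(p) = 0.479038
  p = 13/78 = 0.166667: log2(p) = -2.584963, -p*log2(p) = 0.430827
  p = 18/78 = 0.230769: log2(p) = -2.115477, -p*log2(p) = 0.488187
  p = 5/78 = 0.064103: log2(p) = -3.963474, -p*log2(p) = 0.254069
  p = 9/78 = 0.115385: log2(p) = -3.115477, -p*log2(p) = 0.359478
H = 0.468800 + 0.479038 + 0.430827 + 0.488187 + 0.254069 + 0.359478 = 2.480399

H = 2.4804 bits/symbol


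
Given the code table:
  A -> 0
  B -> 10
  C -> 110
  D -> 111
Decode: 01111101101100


Decoding:
0 -> A
111 -> D
110 -> C
110 -> C
110 -> C
0 -> A


Result: ADCCCA


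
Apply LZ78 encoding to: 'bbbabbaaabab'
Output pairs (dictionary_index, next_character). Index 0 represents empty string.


LZ78 encoding steps:
Dictionary: {0: ''}
Step 1: w='' (idx 0), next='b' -> output (0, 'b'), add 'b' as idx 1
Step 2: w='b' (idx 1), next='b' -> output (1, 'b'), add 'bb' as idx 2
Step 3: w='' (idx 0), next='a' -> output (0, 'a'), add 'a' as idx 3
Step 4: w='bb' (idx 2), next='a' -> output (2, 'a'), add 'bba' as idx 4
Step 5: w='a' (idx 3), next='a' -> output (3, 'a'), add 'aa' as idx 5
Step 6: w='b' (idx 1), next='a' -> output (1, 'a'), add 'ba' as idx 6
Step 7: w='b' (idx 1), end of input -> output (1, '')


Encoded: [(0, 'b'), (1, 'b'), (0, 'a'), (2, 'a'), (3, 'a'), (1, 'a'), (1, '')]
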